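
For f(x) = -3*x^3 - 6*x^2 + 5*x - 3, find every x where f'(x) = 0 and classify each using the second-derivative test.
f'(x) = -9*x^2 - 12*x + 5

Solve f'(x) = 0:
  Factor: -9*x^2 - 12*x + 5 = -(3*x - 1)*(3*x + 5) = 0.
  ⇒ x = -5/3, 1/3

f''(x) = -18*x - 12
Second-derivative test at each critical point:
  f''(-5/3) = 18 > 0 → local minimum
  f''(1/3) = -18 < 0 → local maximum

Critical points: x = -5/3 (local minimum); x = 1/3 (local maximum)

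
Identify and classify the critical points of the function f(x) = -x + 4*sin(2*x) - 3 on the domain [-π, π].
f'(x) = 8*cos(2*x) - 1

Solve f'(x) = 0 on [-π, π]:
  f'(x) = 0 ⇔ cos(2*x) = 1/8, i.e. 2*x = ±arccos(1/8) + 2nπ; keep the solutions lying in [-π, π].
  ⇒ x = -pi + acos(1/8)/2 ≈ -2.4189, -acos(1/8)/2 ≈ -0.7227, acos(1/8)/2 ≈ 0.7227, pi - acos(1/8)/2 ≈ 2.4189

f''(x) = -16*sin(2*x)
Second-derivative test at each critical point:
  f''(-2.4189) = -15.8745 < 0 → local maximum
  f''(-0.7227) = 15.8745 > 0 → local minimum
  f''(0.7227) = -15.8745 < 0 → local maximum
  f''(2.4189) = 15.8745 > 0 → local minimum

Critical points: x = -pi + acos(1/8)/2 ≈ -2.4189 (local maximum); x = -acos(1/8)/2 ≈ -0.7227 (local minimum); x = acos(1/8)/2 ≈ 0.7227 (local maximum); x = pi - acos(1/8)/2 ≈ 2.4189 (local minimum)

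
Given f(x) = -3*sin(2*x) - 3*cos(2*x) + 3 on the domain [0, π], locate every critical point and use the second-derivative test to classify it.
f'(x) = -6*sqrt(2)*cos(2*x + pi/4)

Solve f'(x) = 0 on [0, π]:
  f'(x) = 0 ⇔ -3*cos(2*x) = -3*sin(2*x) ⇔ tan(2*x) = 1, i.e. 2*x = arctan(1) + nπ; keep the solutions lying in [0, π].
  ⇒ x = pi/8 ≈ 0.3927, 5*pi/8 ≈ 1.9635

f''(x) = 12*sqrt(2)*sin(2*x + pi/4)
Second-derivative test at each critical point:
  f''(0.3927) = 16.9706 > 0 → local minimum
  f''(1.9635) = -16.9706 < 0 → local maximum

Critical points: x = pi/8 ≈ 0.3927 (local minimum); x = 5*pi/8 ≈ 1.9635 (local maximum)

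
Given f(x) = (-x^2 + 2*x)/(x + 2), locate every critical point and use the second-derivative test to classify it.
f'(x) = (-x^2 - 4*x + 4)/(x^2 + 4*x + 4)

Solve f'(x) = 0:
  f'(x) = -(x^2 + 4*x - 4)/(x + 2)^2; the denominator is positive wherever f is defined, so f'(x) = 0 ⇔ -x^2 - 4*x + 4 = 0.
  x^2 + 4*x - 4 = 0 has no rational roots; quadratic formula: x = (-4 ± √32)/2.
  ⇒ x = -2*sqrt(2) - 2 ≈ -4.8284, -2 + 2*sqrt(2) ≈ 0.8284

f''(x) = -16/(x^3 + 6*x^2 + 12*x + 8)
Second-derivative test at each critical point:
  f''(-4.8284) = 0.7071 > 0 → local minimum
  f''(0.8284) = -0.7071 < 0 → local maximum

Critical points: x = -2*sqrt(2) - 2 ≈ -4.8284 (local minimum); x = -2 + 2*sqrt(2) ≈ 0.8284 (local maximum)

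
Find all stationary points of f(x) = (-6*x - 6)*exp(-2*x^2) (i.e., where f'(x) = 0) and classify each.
f'(x) = 6*(4*x*(x + 1) - 1)*exp(-2*x^2)

Solve f'(x) = 0:
  f'(x) = (24*x^2 + 24*x - 6)·exp(-2*x^2) and exp(-2*x^2) > 0 for every x, so f'(x) = 0 ⇔ 24*x^2 + 24*x - 6 = 0.
  Factor: 24*x^2 + 24*x - 6 = 6*(4*x^2 + 4*x - 1); 4*x^2 + 4*x - 1 = 0 has no rational roots; quadratic formula: x = (-4 ± √32)/8.
  ⇒ x = -sqrt(2)/2 - 1/2 ≈ -1.2071, -1/2 + sqrt(2)/2 ≈ 0.2071

f''(x) = 24*(-4*x^2*(x + 1) + 3*x + 1)*exp(-2*x^2)
Second-derivative test at each critical point:
  f''(-1.2071) = -1.8412 < 0 → local maximum
  f''(0.2071) = 31.1508 > 0 → local minimum

Critical points: x = -sqrt(2)/2 - 1/2 ≈ -1.2071 (local maximum); x = -1/2 + sqrt(2)/2 ≈ 0.2071 (local minimum)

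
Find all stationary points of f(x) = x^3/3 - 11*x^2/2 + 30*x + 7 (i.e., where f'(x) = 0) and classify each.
f'(x) = x^2 - 11*x + 30

Solve f'(x) = 0:
  Factor: x^2 - 11*x + 30 = (x - 6)*(x - 5) = 0.
  ⇒ x = 5, 6

f''(x) = 2*x - 11
Second-derivative test at each critical point:
  f''(5) = -1 < 0 → local maximum
  f''(6) = 1 > 0 → local minimum

Critical points: x = 5 (local maximum); x = 6 (local minimum)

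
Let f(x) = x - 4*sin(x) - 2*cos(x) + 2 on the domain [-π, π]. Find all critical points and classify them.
f'(x) = 2*sin(x) - 4*cos(x) + 1

Solve f'(x) = 0 on [-π, π]:
  f'(x) = 0 ⇔ 2*sin(x) - 4*cos(x) = -1. Write the left side as R·cos(x + φ) with R = √((-4)² + (-2)²) = 2*sqrt(5), cos φ = -2*sqrt(5)/5, sin φ = -sqrt(5)/5; then cos(x + φ) = -sqrt(5)/10. Solve for x and keep the solutions lying in [-π, π].
  ⇒ x = -pi + atan((-2*sqrt(19) - 1)/(2 - sqrt(19))) ≈ -1.8089, atan((-1 + 2*sqrt(19))/(2 + sqrt(19))) ≈ 0.8816

f''(x) = 4*sin(x) + 2*cos(x)
Second-derivative test at each critical point:
  f''(-1.8089) = -4.3589 < 0 → local maximum
  f''(0.8816) = 4.3589 > 0 → local minimum

Critical points: x = -pi + atan((-2*sqrt(19) - 1)/(2 - sqrt(19))) ≈ -1.8089 (local maximum); x = atan((-1 + 2*sqrt(19))/(2 + sqrt(19))) ≈ 0.8816 (local minimum)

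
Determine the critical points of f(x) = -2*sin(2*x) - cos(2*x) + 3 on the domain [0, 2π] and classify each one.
f'(x) = 2*sin(2*x) - 4*cos(2*x)

Solve f'(x) = 0 on [0, 2π]:
  f'(x) = 0 ⇔ -2*cos(2*x) = -sin(2*x) ⇔ tan(2*x) = 2, i.e. 2*x = arctan(2) + nπ; keep the solutions lying in [0, 2π].
  ⇒ x = atan(2)/2 ≈ 0.5536, atan(2)/2 + pi/2 ≈ 2.1244, atan(2)/2 + pi ≈ 3.6952, atan(2)/2 + 3*pi/2 ≈ 5.2660

f''(x) = 8*sin(2*x) + 4*cos(2*x)
Second-derivative test at each critical point:
  f''(0.5536) = 8.9443 > 0 → local minimum
  f''(2.1244) = -8.9443 < 0 → local maximum
  f''(3.6952) = 8.9443 > 0 → local minimum
  f''(5.2660) = -8.9443 < 0 → local maximum

Critical points: x = atan(2)/2 ≈ 0.5536 (local minimum); x = atan(2)/2 + pi/2 ≈ 2.1244 (local maximum); x = atan(2)/2 + pi ≈ 3.6952 (local minimum); x = atan(2)/2 + 3*pi/2 ≈ 5.2660 (local maximum)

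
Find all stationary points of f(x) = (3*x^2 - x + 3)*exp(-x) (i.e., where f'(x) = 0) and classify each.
f'(x) = (-3*x^2 + 7*x - 4)*exp(-x)

Solve f'(x) = 0:
  f'(x) = (-3*x^2 + 7*x - 4)·exp(-x) and exp(-x) > 0 for every x, so f'(x) = 0 ⇔ -3*x^2 + 7*x - 4 = 0.
  Factor: -3*x^2 + 7*x - 4 = -(x - 1)*(3*x - 4) = 0.
  ⇒ x = 1, 4/3

f''(x) = (3*x^2 - 13*x + 11)*exp(-x)
Second-derivative test at each critical point:
  f''(1) = 0.3679 > 0 → local minimum
  f''(4/3) = -0.2636 < 0 → local maximum

Critical points: x = 1 (local minimum); x = 4/3 (local maximum)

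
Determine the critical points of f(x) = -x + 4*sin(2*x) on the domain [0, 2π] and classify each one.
f'(x) = 8*cos(2*x) - 1

Solve f'(x) = 0 on [0, 2π]:
  f'(x) = 0 ⇔ cos(2*x) = 1/8, i.e. 2*x = ±arccos(1/8) + 2nπ; keep the solutions lying in [0, 2π].
  ⇒ x = acos(1/8)/2 ≈ 0.7227, pi - acos(1/8)/2 ≈ 2.4189, acos(1/8)/2 + pi ≈ 3.8643, -acos(1/8)/2 + 2*pi ≈ 5.5605

f''(x) = -16*sin(2*x)
Second-derivative test at each critical point:
  f''(0.7227) = -15.8745 < 0 → local maximum
  f''(2.4189) = 15.8745 > 0 → local minimum
  f''(3.8643) = -15.8745 < 0 → local maximum
  f''(5.5605) = 15.8745 > 0 → local minimum

Critical points: x = acos(1/8)/2 ≈ 0.7227 (local maximum); x = pi - acos(1/8)/2 ≈ 2.4189 (local minimum); x = acos(1/8)/2 + pi ≈ 3.8643 (local maximum); x = -acos(1/8)/2 + 2*pi ≈ 5.5605 (local minimum)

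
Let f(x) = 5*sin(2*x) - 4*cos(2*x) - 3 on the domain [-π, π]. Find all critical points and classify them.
f'(x) = 8*sin(2*x) + 10*cos(2*x)

Solve f'(x) = 0 on [-π, π]:
  f'(x) = 0 ⇔ 5*cos(2*x) = -4*sin(2*x) ⇔ tan(2*x) = -5/4, i.e. 2*x = arctan(-5/4) + nπ; keep the solutions lying in [-π, π].
  ⇒ x = -pi/2 - atan(5/4)/2 ≈ -2.0188, -atan(5/4)/2 ≈ -0.4480, -atan(5/4)/2 + pi/2 ≈ 1.1228, pi - atan(5/4)/2 ≈ 2.6936

f''(x) = -20*sin(2*x) + 16*cos(2*x)
Second-derivative test at each critical point:
  f''(-2.0188) = -25.6125 < 0 → local maximum
  f''(-0.4480) = 25.6125 > 0 → local minimum
  f''(1.1228) = -25.6125 < 0 → local maximum
  f''(2.6936) = 25.6125 > 0 → local minimum

Critical points: x = -pi/2 - atan(5/4)/2 ≈ -2.0188 (local maximum); x = -atan(5/4)/2 ≈ -0.4480 (local minimum); x = -atan(5/4)/2 + pi/2 ≈ 1.1228 (local maximum); x = pi - atan(5/4)/2 ≈ 2.6936 (local minimum)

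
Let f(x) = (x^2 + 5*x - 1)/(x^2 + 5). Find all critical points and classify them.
f'(x) = (-5*x^2 + 12*x + 25)/(x^4 + 10*x^2 + 25)

Solve f'(x) = 0:
  f'(x) = -(5*x^2 - 12*x - 25)/(x^2 + 5)^2; the denominator is positive wherever f is defined, so f'(x) = 0 ⇔ -5*x^2 + 12*x + 25 = 0.
  5*x^2 - 12*x - 25 = 0 has no rational roots; quadratic formula: x = (12 ± √644)/10.
  ⇒ x = 6/5 - sqrt(161)/5 ≈ -1.3377, 6/5 + sqrt(161)/5 ≈ 3.7377

f''(x) = 2*(5*x^3 - 18*x^2 - 75*x + 30)/(x^6 + 15*x^4 + 75*x^2 + 125)
Second-derivative test at each critical point:
  f''(-1.3377) = 0.5505 > 0 → local minimum
  f''(3.7377) = -0.0705 < 0 → local maximum

Critical points: x = 6/5 - sqrt(161)/5 ≈ -1.3377 (local minimum); x = 6/5 + sqrt(161)/5 ≈ 3.7377 (local maximum)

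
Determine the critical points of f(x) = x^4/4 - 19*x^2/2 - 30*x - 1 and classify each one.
f'(x) = x^3 - 19*x - 30

Solve f'(x) = 0:
  Factor: x^3 - 19*x - 30 = (x - 5)*(x + 2)*(x + 3) = 0.
  ⇒ x = -3, -2, 5

f''(x) = 3*x^2 - 19
Second-derivative test at each critical point:
  f''(-3) = 8 > 0 → local minimum
  f''(-2) = -7 < 0 → local maximum
  f''(5) = 56 > 0 → local minimum

Critical points: x = -3 (local minimum); x = -2 (local maximum); x = 5 (local minimum)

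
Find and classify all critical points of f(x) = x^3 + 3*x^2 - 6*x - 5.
f'(x) = 3*x^2 + 6*x - 6

Solve f'(x) = 0:
  Factor: 3*x^2 + 6*x - 6 = 3*(x^2 + 2*x - 2); x^2 + 2*x - 2 = 0 has no rational roots; quadratic formula: x = (-2 ± √12)/2.
  ⇒ x = -sqrt(3) - 1 ≈ -2.7321, -1 + sqrt(3) ≈ 0.7321

f''(x) = 6*x + 6
Second-derivative test at each critical point:
  f''(-2.7321) = -10.3923 < 0 → local maximum
  f''(0.7321) = 10.3923 > 0 → local minimum

Critical points: x = -sqrt(3) - 1 ≈ -2.7321 (local maximum); x = -1 + sqrt(3) ≈ 0.7321 (local minimum)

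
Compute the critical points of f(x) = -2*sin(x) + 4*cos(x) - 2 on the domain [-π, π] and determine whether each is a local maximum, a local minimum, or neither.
f'(x) = -4*sin(x) - 2*cos(x)

Solve f'(x) = 0 on [-π, π]:
  f'(x) = 0 ⇔ -2*cos(x) = 4*sin(x) ⇔ tan(x) = -1/2, i.e. x = arctan(-1/2) + nπ; keep the solutions lying in [-π, π].
  ⇒ x = -atan(1/2) ≈ -0.4636, pi - atan(1/2) ≈ 2.6779

f''(x) = 2*sin(x) - 4*cos(x)
Second-derivative test at each critical point:
  f''(-0.4636) = -4.4721 < 0 → local maximum
  f''(2.6779) = 4.4721 > 0 → local minimum

Critical points: x = -atan(1/2) ≈ -0.4636 (local maximum); x = pi - atan(1/2) ≈ 2.6779 (local minimum)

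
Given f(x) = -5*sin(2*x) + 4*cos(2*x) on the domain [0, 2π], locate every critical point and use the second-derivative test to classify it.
f'(x) = -8*sin(2*x) - 10*cos(2*x)

Solve f'(x) = 0 on [0, 2π]:
  f'(x) = 0 ⇔ -5*cos(2*x) = 4*sin(2*x) ⇔ tan(2*x) = -5/4, i.e. 2*x = arctan(-5/4) + nπ; keep the solutions lying in [0, 2π].
  ⇒ x = -atan(5/4)/2 + pi/2 ≈ 1.1228, pi - atan(5/4)/2 ≈ 2.6936, -atan(5/4)/2 + 3*pi/2 ≈ 4.2644, -atan(5/4)/2 + 2*pi ≈ 5.8352

f''(x) = 20*sin(2*x) - 16*cos(2*x)
Second-derivative test at each critical point:
  f''(1.1228) = 25.6125 > 0 → local minimum
  f''(2.6936) = -25.6125 < 0 → local maximum
  f''(4.2644) = 25.6125 > 0 → local minimum
  f''(5.8352) = -25.6125 < 0 → local maximum

Critical points: x = -atan(5/4)/2 + pi/2 ≈ 1.1228 (local minimum); x = pi - atan(5/4)/2 ≈ 2.6936 (local maximum); x = -atan(5/4)/2 + 3*pi/2 ≈ 4.2644 (local minimum); x = -atan(5/4)/2 + 2*pi ≈ 5.8352 (local maximum)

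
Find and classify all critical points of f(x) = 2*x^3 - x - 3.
f'(x) = 6*x^2 - 1

Solve f'(x) = 0:
  6*x^2 - 1 = 0 has no rational roots; quadratic formula: x = (0 ± √24)/12.
  ⇒ x = -sqrt(6)/6 ≈ -0.4082, sqrt(6)/6 ≈ 0.4082

f''(x) = 12*x
Second-derivative test at each critical point:
  f''(-0.4082) = -4.8990 < 0 → local maximum
  f''(0.4082) = 4.8990 > 0 → local minimum

Critical points: x = -sqrt(6)/6 ≈ -0.4082 (local maximum); x = sqrt(6)/6 ≈ 0.4082 (local minimum)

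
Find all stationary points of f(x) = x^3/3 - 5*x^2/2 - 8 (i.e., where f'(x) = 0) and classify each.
f'(x) = x*(x - 5)

Solve f'(x) = 0:
  Factor: x^2 - 5*x = x*(x - 5) = 0.
  ⇒ x = 0, 5

f''(x) = 2*x - 5
Second-derivative test at each critical point:
  f''(0) = -5 < 0 → local maximum
  f''(5) = 5 > 0 → local minimum

Critical points: x = 0 (local maximum); x = 5 (local minimum)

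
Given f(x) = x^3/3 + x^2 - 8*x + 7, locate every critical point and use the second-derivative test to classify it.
f'(x) = x^2 + 2*x - 8

Solve f'(x) = 0:
  Factor: x^2 + 2*x - 8 = (x - 2)*(x + 4) = 0.
  ⇒ x = -4, 2

f''(x) = 2*x + 2
Second-derivative test at each critical point:
  f''(-4) = -6 < 0 → local maximum
  f''(2) = 6 > 0 → local minimum

Critical points: x = -4 (local maximum); x = 2 (local minimum)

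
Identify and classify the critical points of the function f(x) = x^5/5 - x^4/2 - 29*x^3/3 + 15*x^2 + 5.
f'(x) = x*(x^3 - 2*x^2 - 29*x + 30)

Solve f'(x) = 0:
  Factor: x^4 - 2*x^3 - 29*x^2 + 30*x = x*(x - 6)*(x - 1)*(x + 5) = 0.
  ⇒ x = -5, 0, 1, 6

f''(x) = 4*x^3 - 6*x^2 - 58*x + 30
Second-derivative test at each critical point:
  f''(-5) = -330 < 0 → local maximum
  f''(0) = 30 > 0 → local minimum
  f''(1) = -30 < 0 → local maximum
  f''(6) = 330 > 0 → local minimum

Critical points: x = -5 (local maximum); x = 0 (local minimum); x = 1 (local maximum); x = 6 (local minimum)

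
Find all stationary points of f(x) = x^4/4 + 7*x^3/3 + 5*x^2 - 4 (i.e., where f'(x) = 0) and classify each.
f'(x) = x*(x^2 + 7*x + 10)

Solve f'(x) = 0:
  Factor: x^3 + 7*x^2 + 10*x = x*(x + 2)*(x + 5) = 0.
  ⇒ x = -5, -2, 0

f''(x) = 3*x^2 + 14*x + 10
Second-derivative test at each critical point:
  f''(-5) = 15 > 0 → local minimum
  f''(-2) = -6 < 0 → local maximum
  f''(0) = 10 > 0 → local minimum

Critical points: x = -5 (local minimum); x = -2 (local maximum); x = 0 (local minimum)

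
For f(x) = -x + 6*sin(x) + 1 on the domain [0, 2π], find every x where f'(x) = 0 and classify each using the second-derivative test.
f'(x) = 6*cos(x) - 1

Solve f'(x) = 0 on [0, 2π]:
  f'(x) = 0 ⇔ cos(x) = 1/6, i.e. x = ±arccos(1/6) + 2nπ; keep the solutions lying in [0, 2π].
  ⇒ x = acos(1/6) ≈ 1.4033, -acos(1/6) + 2*pi ≈ 4.8798

f''(x) = -6*sin(x)
Second-derivative test at each critical point:
  f''(1.4033) = -5.9161 < 0 → local maximum
  f''(4.8798) = 5.9161 > 0 → local minimum

Critical points: x = acos(1/6) ≈ 1.4033 (local maximum); x = -acos(1/6) + 2*pi ≈ 4.8798 (local minimum)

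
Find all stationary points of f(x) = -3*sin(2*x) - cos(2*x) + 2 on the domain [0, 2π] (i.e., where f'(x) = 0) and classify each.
f'(x) = 2*sin(2*x) - 6*cos(2*x)

Solve f'(x) = 0 on [0, 2π]:
  f'(x) = 0 ⇔ -3*cos(2*x) = -sin(2*x) ⇔ tan(2*x) = 3, i.e. 2*x = arctan(3) + nπ; keep the solutions lying in [0, 2π].
  ⇒ x = atan(3)/2 ≈ 0.6245, atan(3)/2 + pi/2 ≈ 2.1953, atan(3)/2 + pi ≈ 3.7661, atan(3)/2 + 3*pi/2 ≈ 5.3369

f''(x) = 12*sin(2*x) + 4*cos(2*x)
Second-derivative test at each critical point:
  f''(0.6245) = 12.6491 > 0 → local minimum
  f''(2.1953) = -12.6491 < 0 → local maximum
  f''(3.7661) = 12.6491 > 0 → local minimum
  f''(5.3369) = -12.6491 < 0 → local maximum

Critical points: x = atan(3)/2 ≈ 0.6245 (local minimum); x = atan(3)/2 + pi/2 ≈ 2.1953 (local maximum); x = atan(3)/2 + pi ≈ 3.7661 (local minimum); x = atan(3)/2 + 3*pi/2 ≈ 5.3369 (local maximum)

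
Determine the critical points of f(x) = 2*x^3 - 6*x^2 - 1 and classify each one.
f'(x) = 6*x*(x - 2)

Solve f'(x) = 0:
  Factor: 6*x^2 - 12*x = 6*x*(x - 2) = 0.
  ⇒ x = 0, 2

f''(x) = 12*x - 12
Second-derivative test at each critical point:
  f''(0) = -12 < 0 → local maximum
  f''(2) = 12 > 0 → local minimum

Critical points: x = 0 (local maximum); x = 2 (local minimum)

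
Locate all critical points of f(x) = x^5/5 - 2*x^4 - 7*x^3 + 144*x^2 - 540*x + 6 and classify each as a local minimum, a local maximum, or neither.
f'(x) = x^4 - 8*x^3 - 21*x^2 + 288*x - 540

Solve f'(x) = 0:
  Factor: x^4 - 8*x^3 - 21*x^2 + 288*x - 540 = (x - 6)*(x - 5)*(x - 3)*(x + 6) = 0.
  ⇒ x = -6, 3, 5, 6

f''(x) = 4*x^3 - 24*x^2 - 42*x + 288
Second-derivative test at each critical point:
  f''(-6) = -1188 < 0 → local maximum
  f''(3) = 54 > 0 → local minimum
  f''(5) = -22 < 0 → local maximum
  f''(6) = 36 > 0 → local minimum

Critical points: x = -6 (local maximum); x = 3 (local minimum); x = 5 (local maximum); x = 6 (local minimum)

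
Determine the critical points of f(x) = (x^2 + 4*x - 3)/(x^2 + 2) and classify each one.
f'(x) = 2*(-2*x^2 + 5*x + 4)/(x^4 + 4*x^2 + 4)

Solve f'(x) = 0:
  f'(x) = -2*(2*x^2 - 5*x - 4)/(x^2 + 2)^2; the denominator is positive wherever f is defined, so f'(x) = 0 ⇔ -4*x^2 + 10*x + 8 = 0.
  Factor: -4*x^2 + 10*x + 8 = -2*(2*x^2 - 5*x - 4); 2*x^2 - 5*x - 4 = 0 has no rational roots; quadratic formula: x = (5 ± √57)/4.
  ⇒ x = 5/4 - sqrt(57)/4 ≈ -0.6375, 5/4 + sqrt(57)/4 ≈ 3.1375

f''(x) = 2*(4*x^3 - 15*x^2 - 24*x + 10)/(x^6 + 6*x^4 + 12*x^2 + 8)
Second-derivative test at each critical point:
  f''(-0.6375) = 2.6076 > 0 → local minimum
  f''(3.1375) = -0.1076 < 0 → local maximum

Critical points: x = 5/4 - sqrt(57)/4 ≈ -0.6375 (local minimum); x = 5/4 + sqrt(57)/4 ≈ 3.1375 (local maximum)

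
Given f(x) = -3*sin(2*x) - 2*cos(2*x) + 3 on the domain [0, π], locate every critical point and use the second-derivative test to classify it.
f'(x) = 4*sin(2*x) - 6*cos(2*x)

Solve f'(x) = 0 on [0, π]:
  f'(x) = 0 ⇔ -3*cos(2*x) = -2*sin(2*x) ⇔ tan(2*x) = 3/2, i.e. 2*x = arctan(3/2) + nπ; keep the solutions lying in [0, π].
  ⇒ x = atan(3/2)/2 ≈ 0.4914, atan(3/2)/2 + pi/2 ≈ 2.0622

f''(x) = 12*sin(2*x) + 8*cos(2*x)
Second-derivative test at each critical point:
  f''(0.4914) = 14.4222 > 0 → local minimum
  f''(2.0622) = -14.4222 < 0 → local maximum

Critical points: x = atan(3/2)/2 ≈ 0.4914 (local minimum); x = atan(3/2)/2 + pi/2 ≈ 2.0622 (local maximum)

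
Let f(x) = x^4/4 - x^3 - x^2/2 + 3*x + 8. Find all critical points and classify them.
f'(x) = x^3 - 3*x^2 - x + 3

Solve f'(x) = 0:
  Factor: x^3 - 3*x^2 - x + 3 = (x - 3)*(x - 1)*(x + 1) = 0.
  ⇒ x = -1, 1, 3

f''(x) = 3*x^2 - 6*x - 1
Second-derivative test at each critical point:
  f''(-1) = 8 > 0 → local minimum
  f''(1) = -4 < 0 → local maximum
  f''(3) = 8 > 0 → local minimum

Critical points: x = -1 (local minimum); x = 1 (local maximum); x = 3 (local minimum)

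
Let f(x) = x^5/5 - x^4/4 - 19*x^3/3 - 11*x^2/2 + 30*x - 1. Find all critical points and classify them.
f'(x) = x^4 - x^3 - 19*x^2 - 11*x + 30

Solve f'(x) = 0:
  Factor: x^4 - x^3 - 19*x^2 - 11*x + 30 = (x - 5)*(x - 1)*(x + 2)*(x + 3) = 0.
  ⇒ x = -3, -2, 1, 5

f''(x) = 4*x^3 - 3*x^2 - 38*x - 11
Second-derivative test at each critical point:
  f''(-3) = -32 < 0 → local maximum
  f''(-2) = 21 > 0 → local minimum
  f''(1) = -48 < 0 → local maximum
  f''(5) = 224 > 0 → local minimum

Critical points: x = -3 (local maximum); x = -2 (local minimum); x = 1 (local maximum); x = 5 (local minimum)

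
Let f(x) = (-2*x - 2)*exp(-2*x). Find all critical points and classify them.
f'(x) = 2*(2*x + 1)*exp(-2*x)

Solve f'(x) = 0:
  f'(x) = (4*x + 2)·exp(-2*x) and exp(-2*x) > 0 for every x, so f'(x) = 0 ⇔ 4*x + 2 = 0.
  Factor: 4*x + 2 = 2*(2*x + 1) = 0.
  ⇒ x = -1/2

f''(x) = -8*x*exp(-2*x)
Second-derivative test at each critical point:
  f''(-1/2) = 10.8731 > 0 → local minimum

Critical points: x = -1/2 (local minimum)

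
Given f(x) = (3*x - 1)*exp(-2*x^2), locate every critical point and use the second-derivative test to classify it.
f'(x) = (-4*x*(3*x - 1) + 3)*exp(-2*x^2)

Solve f'(x) = 0:
  f'(x) = (-12*x^2 + 4*x + 3)·exp(-2*x^2) and exp(-2*x^2) > 0 for every x, so f'(x) = 0 ⇔ -12*x^2 + 4*x + 3 = 0.
  12*x^2 - 4*x - 3 = 0 has no rational roots; quadratic formula: x = (4 ± √160)/24.
  ⇒ x = 1/6 - sqrt(10)/6 ≈ -0.3604, 1/6 + sqrt(10)/6 ≈ 0.6937

f''(x) = 4*(4*x^2*(3*x - 1) - 9*x + 1)*exp(-2*x^2)
Second-derivative test at each critical point:
  f''(-0.3604) = 9.7556 > 0 → local minimum
  f''(0.6937) = -4.8313 < 0 → local maximum

Critical points: x = 1/6 - sqrt(10)/6 ≈ -0.3604 (local minimum); x = 1/6 + sqrt(10)/6 ≈ 0.6937 (local maximum)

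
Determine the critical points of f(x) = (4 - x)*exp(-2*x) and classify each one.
f'(x) = (2*x - 9)*exp(-2*x)

Solve f'(x) = 0:
  f'(x) = (2*x - 9)·exp(-2*x) and exp(-2*x) > 0 for every x, so f'(x) = 0 ⇔ 2*x - 9 = 0.
  2*x - 9 = 0.
  ⇒ x = 9/2

f''(x) = 4*(5 - x)*exp(-2*x)
Second-derivative test at each critical point:
  f''(9/2) = 2.468e-04 > 0 → local minimum

Critical points: x = 9/2 (local minimum)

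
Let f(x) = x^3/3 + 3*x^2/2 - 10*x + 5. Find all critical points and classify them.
f'(x) = x^2 + 3*x - 10

Solve f'(x) = 0:
  Factor: x^2 + 3*x - 10 = (x - 2)*(x + 5) = 0.
  ⇒ x = -5, 2

f''(x) = 2*x + 3
Second-derivative test at each critical point:
  f''(-5) = -7 < 0 → local maximum
  f''(2) = 7 > 0 → local minimum

Critical points: x = -5 (local maximum); x = 2 (local minimum)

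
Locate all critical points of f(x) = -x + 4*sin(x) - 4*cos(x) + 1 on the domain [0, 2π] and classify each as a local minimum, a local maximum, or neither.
f'(x) = 4*sqrt(2)*sin(x + pi/4) - 1

Solve f'(x) = 0 on [0, 2π]:
  f'(x) = 0 ⇔ 4*sin(x) + 4*cos(x) = 1. Write the left side as R·cos(x + φ) with R = √(4² + (-4)²) = 4*sqrt(2), cos φ = sqrt(2)/2, sin φ = -sqrt(2)/2; then cos(x + φ) = sqrt(2)/8. Solve for x and keep the solutions lying in [0, 2π].
  ⇒ x = atan((1 + sqrt(31))/(1 - sqrt(31))) + pi ≈ 2.1785, atan((1 - sqrt(31))/(1 + sqrt(31))) + 2*pi ≈ 5.6755

f''(x) = 4*sqrt(2)*cos(x + pi/4)
Second-derivative test at each critical point:
  f''(2.1785) = -5.5678 < 0 → local maximum
  f''(5.6755) = 5.5678 > 0 → local minimum

Critical points: x = atan((1 + sqrt(31))/(1 - sqrt(31))) + pi ≈ 2.1785 (local maximum); x = atan((1 - sqrt(31))/(1 + sqrt(31))) + 2*pi ≈ 5.6755 (local minimum)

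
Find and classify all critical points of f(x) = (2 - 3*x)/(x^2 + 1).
f'(x) = (3*x^2 - 4*x - 3)/(x^4 + 2*x^2 + 1)

Solve f'(x) = 0:
  f'(x) = (3*x^2 - 4*x - 3)/(x^2 + 1)^2; the denominator is positive wherever f is defined, so f'(x) = 0 ⇔ 3*x^2 - 4*x - 3 = 0.
  3*x^2 - 4*x - 3 = 0 has no rational roots; quadratic formula: x = (4 ± √52)/6.
  ⇒ x = 2/3 - sqrt(13)/3 ≈ -0.5352, 2/3 + sqrt(13)/3 ≈ 1.8685

f''(x) = 2*(4*x^2*(2 - 3*x) + (9*x - 2)*(x^2 + 1))/(x^2 + 1)^3
Second-derivative test at each critical point:
  f''(-0.5352) = -4.3575 < 0 → local maximum
  f''(1.8685) = 0.3575 > 0 → local minimum

Critical points: x = 2/3 - sqrt(13)/3 ≈ -0.5352 (local maximum); x = 2/3 + sqrt(13)/3 ≈ 1.8685 (local minimum)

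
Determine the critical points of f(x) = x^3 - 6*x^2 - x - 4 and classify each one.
f'(x) = 3*x^2 - 12*x - 1

Solve f'(x) = 0:
  3*x^2 - 12*x - 1 = 0 has no rational roots; quadratic formula: x = (12 ± √156)/6.
  ⇒ x = 2 - sqrt(39)/3 ≈ -0.0817, 2 + sqrt(39)/3 ≈ 4.0817

f''(x) = 6*x - 12
Second-derivative test at each critical point:
  f''(-0.0817) = -12.4900 < 0 → local maximum
  f''(4.0817) = 12.4900 > 0 → local minimum

Critical points: x = 2 - sqrt(39)/3 ≈ -0.0817 (local maximum); x = 2 + sqrt(39)/3 ≈ 4.0817 (local minimum)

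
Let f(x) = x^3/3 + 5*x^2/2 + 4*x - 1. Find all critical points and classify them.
f'(x) = x^2 + 5*x + 4

Solve f'(x) = 0:
  Factor: x^2 + 5*x + 4 = (x + 1)*(x + 4) = 0.
  ⇒ x = -4, -1

f''(x) = 2*x + 5
Second-derivative test at each critical point:
  f''(-4) = -3 < 0 → local maximum
  f''(-1) = 3 > 0 → local minimum

Critical points: x = -4 (local maximum); x = -1 (local minimum)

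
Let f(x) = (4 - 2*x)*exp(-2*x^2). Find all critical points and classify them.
f'(x) = 2*(4*x*(x - 2) - 1)*exp(-2*x^2)

Solve f'(x) = 0:
  f'(x) = (8*x^2 - 16*x - 2)·exp(-2*x^2) and exp(-2*x^2) > 0 for every x, so f'(x) = 0 ⇔ 8*x^2 - 16*x - 2 = 0.
  Factor: 8*x^2 - 16*x - 2 = 2*(4*x^2 - 8*x - 1); 4*x^2 - 8*x - 1 = 0 has no rational roots; quadratic formula: x = (8 ± √80)/8.
  ⇒ x = 1 - sqrt(5)/2 ≈ -0.1180, 1 + sqrt(5)/2 ≈ 2.1180

f''(x) = 8*(4*x^2*(2 - x) + 3*x - 2)*exp(-2*x^2)
Second-derivative test at each critical point:
  f''(-0.1180) = -17.3970 < 0 → local maximum
  f''(2.1180) = 0.0023 > 0 → local minimum

Critical points: x = 1 - sqrt(5)/2 ≈ -0.1180 (local maximum); x = 1 + sqrt(5)/2 ≈ 2.1180 (local minimum)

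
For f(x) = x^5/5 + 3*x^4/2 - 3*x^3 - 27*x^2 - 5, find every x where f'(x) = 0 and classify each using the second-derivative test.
f'(x) = x*(x^3 + 6*x^2 - 9*x - 54)

Solve f'(x) = 0:
  Factor: x^4 + 6*x^3 - 9*x^2 - 54*x = x*(x - 3)*(x + 3)*(x + 6) = 0.
  ⇒ x = -6, -3, 0, 3

f''(x) = 4*x^3 + 18*x^2 - 18*x - 54
Second-derivative test at each critical point:
  f''(-6) = -162 < 0 → local maximum
  f''(-3) = 54 > 0 → local minimum
  f''(0) = -54 < 0 → local maximum
  f''(3) = 162 > 0 → local minimum

Critical points: x = -6 (local maximum); x = -3 (local minimum); x = 0 (local maximum); x = 3 (local minimum)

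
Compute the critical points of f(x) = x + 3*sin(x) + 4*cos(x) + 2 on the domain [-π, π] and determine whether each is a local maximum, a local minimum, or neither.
f'(x) = -4*sin(x) + 3*cos(x) + 1

Solve f'(x) = 0 on [-π, π]:
  f'(x) = 0 ⇔ -4*sin(x) + 3*cos(x) = -1. Write the left side as R·cos(x + φ) with R = √(3² + 4²) = 5, cos φ = 3/5, sin φ = 4/5; then cos(x + φ) = -1/5. Solve for x and keep the solutions lying in [-π, π].
  ⇒ x = -pi + atan((4 - 6*sqrt(6))/(-8*sqrt(6) - 3)) ≈ -2.6994, atan((4 + 6*sqrt(6))/(-3 + 8*sqrt(6))) ≈ 0.8449

f''(x) = -3*sin(x) - 4*cos(x)
Second-derivative test at each critical point:
  f''(-2.6994) = 4.8990 > 0 → local minimum
  f''(0.8449) = -4.8990 < 0 → local maximum

Critical points: x = -pi + atan((4 - 6*sqrt(6))/(-8*sqrt(6) - 3)) ≈ -2.6994 (local minimum); x = atan((4 + 6*sqrt(6))/(-3 + 8*sqrt(6))) ≈ 0.8449 (local maximum)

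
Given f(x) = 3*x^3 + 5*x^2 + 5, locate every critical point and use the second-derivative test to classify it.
f'(x) = x*(9*x + 10)

Solve f'(x) = 0:
  Factor: 9*x^2 + 10*x = x*(9*x + 10) = 0.
  ⇒ x = -10/9, 0

f''(x) = 18*x + 10
Second-derivative test at each critical point:
  f''(-10/9) = -10 < 0 → local maximum
  f''(0) = 10 > 0 → local minimum

Critical points: x = -10/9 (local maximum); x = 0 (local minimum)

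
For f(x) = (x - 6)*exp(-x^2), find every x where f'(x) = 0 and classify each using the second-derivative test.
f'(x) = (-2*x*(x - 6) + 1)*exp(-x^2)

Solve f'(x) = 0:
  f'(x) = (-2*x^2 + 12*x + 1)·exp(-x^2) and exp(-x^2) > 0 for every x, so f'(x) = 0 ⇔ -2*x^2 + 12*x + 1 = 0.
  2*x^2 - 12*x - 1 = 0 has no rational roots; quadratic formula: x = (12 ± √152)/4.
  ⇒ x = 3 - sqrt(38)/2 ≈ -0.0822, 3 + sqrt(38)/2 ≈ 6.0822

f''(x) = 2*(2*x^2*(x - 6) - 3*x + 6)*exp(-x^2)
Second-derivative test at each critical point:
  f''(-0.0822) = 12.2458 > 0 → local minimum
  f''(6.0822) = -1.059e-15 < 0 → local maximum

Critical points: x = 3 - sqrt(38)/2 ≈ -0.0822 (local minimum); x = 3 + sqrt(38)/2 ≈ 6.0822 (local maximum)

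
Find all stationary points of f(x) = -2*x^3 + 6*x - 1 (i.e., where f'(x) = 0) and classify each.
f'(x) = 6 - 6*x^2

Solve f'(x) = 0:
  Factor: 6 - 6*x^2 = -6*(x - 1)*(x + 1) = 0.
  ⇒ x = -1, 1

f''(x) = -12*x
Second-derivative test at each critical point:
  f''(-1) = 12 > 0 → local minimum
  f''(1) = -12 < 0 → local maximum

Critical points: x = -1 (local minimum); x = 1 (local maximum)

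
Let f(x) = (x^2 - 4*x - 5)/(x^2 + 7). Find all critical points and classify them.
f'(x) = 4*(x^2 + 6*x - 7)/(x^4 + 14*x^2 + 49)

Solve f'(x) = 0:
  f'(x) = 4*(x - 1)*(x + 7)/(x^2 + 7)^2; the denominator is positive wherever f is defined, so f'(x) = 0 ⇔ 4*x^2 + 24*x - 28 = 0.
  Factor: 4*x^2 + 24*x - 28 = 4*(x - 1)*(x + 7) = 0.
  ⇒ x = -7, 1

f''(x) = 8*(-x^3 - 9*x^2 + 21*x + 21)/(x^6 + 21*x^4 + 147*x^2 + 343)
Second-derivative test at each critical point:
  f''(-7) = -1/98 < 0 → local maximum
  f''(1) = 1/2 > 0 → local minimum

Critical points: x = -7 (local maximum); x = 1 (local minimum)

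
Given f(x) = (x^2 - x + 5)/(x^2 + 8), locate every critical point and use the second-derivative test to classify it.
f'(x) = (x^2 + 6*x - 8)/(x^4 + 16*x^2 + 64)

Solve f'(x) = 0:
  f'(x) = (x^2 + 6*x - 8)/(x^2 + 8)^2; the denominator is positive wherever f is defined, so f'(x) = 0 ⇔ x^2 + 6*x - 8 = 0.
  x^2 + 6*x - 8 = 0 has no rational roots; quadratic formula: x = (-6 ± √68)/2.
  ⇒ x = -sqrt(17) - 3 ≈ -7.1231, -3 + sqrt(17) ≈ 1.1231

f''(x) = 2*(-x^3 - 9*x^2 + 24*x + 24)/(x^6 + 24*x^4 + 192*x^2 + 512)
Second-derivative test at each critical point:
  f''(-7.1231) = -0.0024 < 0 → local maximum
  f''(1.1231) = 0.0961 > 0 → local minimum

Critical points: x = -sqrt(17) - 3 ≈ -7.1231 (local maximum); x = -3 + sqrt(17) ≈ 1.1231 (local minimum)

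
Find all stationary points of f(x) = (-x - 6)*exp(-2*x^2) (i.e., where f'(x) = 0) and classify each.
f'(x) = (4*x*(x + 6) - 1)*exp(-2*x^2)

Solve f'(x) = 0:
  f'(x) = (4*x^2 + 24*x - 1)·exp(-2*x^2) and exp(-2*x^2) > 0 for every x, so f'(x) = 0 ⇔ 4*x^2 + 24*x - 1 = 0.
  4*x^2 + 24*x - 1 = 0 has no rational roots; quadratic formula: x = (-24 ± √592)/8.
  ⇒ x = -sqrt(37)/2 - 3 ≈ -6.0414, -3 + sqrt(37)/2 ≈ 0.0414

f''(x) = 4*(-4*x^2*(x + 6) + 3*x + 6)*exp(-2*x^2)
Second-derivative test at each critical point:
  f''(-6.0414) = -4.832e-31 < 0 → local maximum
  f''(0.0414) = 24.2479 > 0 → local minimum

Critical points: x = -sqrt(37)/2 - 3 ≈ -6.0414 (local maximum); x = -3 + sqrt(37)/2 ≈ 0.0414 (local minimum)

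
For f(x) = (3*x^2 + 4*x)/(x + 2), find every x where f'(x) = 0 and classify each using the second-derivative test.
f'(x) = (3*x^2 + 12*x + 8)/(x^2 + 4*x + 4)

Solve f'(x) = 0:
  f'(x) = (3*x^2 + 12*x + 8)/(x + 2)^2; the denominator is positive wherever f is defined, so f'(x) = 0 ⇔ 3*x^2 + 12*x + 8 = 0.
  3*x^2 + 12*x + 8 = 0 has no rational roots; quadratic formula: x = (-12 ± √48)/6.
  ⇒ x = -2 - 2*sqrt(3)/3 ≈ -3.1547, -2 + 2*sqrt(3)/3 ≈ -0.8453

f''(x) = 8/(x^3 + 6*x^2 + 12*x + 8)
Second-derivative test at each critical point:
  f''(-3.1547) = -5.1962 < 0 → local maximum
  f''(-0.8453) = 5.1962 > 0 → local minimum

Critical points: x = -2 - 2*sqrt(3)/3 ≈ -3.1547 (local maximum); x = -2 + 2*sqrt(3)/3 ≈ -0.8453 (local minimum)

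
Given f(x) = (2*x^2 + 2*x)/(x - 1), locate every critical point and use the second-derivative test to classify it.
f'(x) = 2*(x^2 - 2*x - 1)/(x^2 - 2*x + 1)

Solve f'(x) = 0:
  f'(x) = 2*(x^2 - 2*x - 1)/(x - 1)^2; the denominator is positive wherever f is defined, so f'(x) = 0 ⇔ 2*x^2 - 4*x - 2 = 0.
  Factor: 2*x^2 - 4*x - 2 = 2*(x^2 - 2*x - 1); x^2 - 2*x - 1 = 0 has no rational roots; quadratic formula: x = (2 ± √8)/2.
  ⇒ x = 1 - sqrt(2) ≈ -0.4142, 1 + sqrt(2) ≈ 2.4142

f''(x) = 8/(x^3 - 3*x^2 + 3*x - 1)
Second-derivative test at each critical point:
  f''(-0.4142) = -2.8284 < 0 → local maximum
  f''(2.4142) = 2.8284 > 0 → local minimum

Critical points: x = 1 - sqrt(2) ≈ -0.4142 (local maximum); x = 1 + sqrt(2) ≈ 2.4142 (local minimum)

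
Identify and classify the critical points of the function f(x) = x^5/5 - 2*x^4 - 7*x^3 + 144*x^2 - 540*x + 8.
f'(x) = x^4 - 8*x^3 - 21*x^2 + 288*x - 540

Solve f'(x) = 0:
  Factor: x^4 - 8*x^3 - 21*x^2 + 288*x - 540 = (x - 6)*(x - 5)*(x - 3)*(x + 6) = 0.
  ⇒ x = -6, 3, 5, 6

f''(x) = 4*x^3 - 24*x^2 - 42*x + 288
Second-derivative test at each critical point:
  f''(-6) = -1188 < 0 → local maximum
  f''(3) = 54 > 0 → local minimum
  f''(5) = -22 < 0 → local maximum
  f''(6) = 36 > 0 → local minimum

Critical points: x = -6 (local maximum); x = 3 (local minimum); x = 5 (local maximum); x = 6 (local minimum)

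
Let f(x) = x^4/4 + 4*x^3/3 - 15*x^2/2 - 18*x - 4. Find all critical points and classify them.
f'(x) = x^3 + 4*x^2 - 15*x - 18

Solve f'(x) = 0:
  Factor: x^3 + 4*x^2 - 15*x - 18 = (x - 3)*(x + 1)*(x + 6) = 0.
  ⇒ x = -6, -1, 3

f''(x) = 3*x^2 + 8*x - 15
Second-derivative test at each critical point:
  f''(-6) = 45 > 0 → local minimum
  f''(-1) = -20 < 0 → local maximum
  f''(3) = 36 > 0 → local minimum

Critical points: x = -6 (local minimum); x = -1 (local maximum); x = 3 (local minimum)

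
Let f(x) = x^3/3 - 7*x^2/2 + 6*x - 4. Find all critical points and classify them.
f'(x) = x^2 - 7*x + 6

Solve f'(x) = 0:
  Factor: x^2 - 7*x + 6 = (x - 6)*(x - 1) = 0.
  ⇒ x = 1, 6

f''(x) = 2*x - 7
Second-derivative test at each critical point:
  f''(1) = -5 < 0 → local maximum
  f''(6) = 5 > 0 → local minimum

Critical points: x = 1 (local maximum); x = 6 (local minimum)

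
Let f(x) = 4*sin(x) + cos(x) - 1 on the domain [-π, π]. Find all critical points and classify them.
f'(x) = -sin(x) + 4*cos(x)

Solve f'(x) = 0 on [-π, π]:
  f'(x) = 0 ⇔ 4*cos(x) = sin(x) ⇔ tan(x) = 4, i.e. x = arctan(4) + nπ; keep the solutions lying in [-π, π].
  ⇒ x = -pi + atan(4) ≈ -1.8158, atan(4) ≈ 1.3258

f''(x) = -4*sin(x) - cos(x)
Second-derivative test at each critical point:
  f''(-1.8158) = 4.1231 > 0 → local minimum
  f''(1.3258) = -4.1231 < 0 → local maximum

Critical points: x = -pi + atan(4) ≈ -1.8158 (local minimum); x = atan(4) ≈ 1.3258 (local maximum)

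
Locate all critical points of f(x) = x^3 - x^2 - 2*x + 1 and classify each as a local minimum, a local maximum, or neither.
f'(x) = 3*x^2 - 2*x - 2

Solve f'(x) = 0:
  3*x^2 - 2*x - 2 = 0 has no rational roots; quadratic formula: x = (2 ± √28)/6.
  ⇒ x = 1/3 - sqrt(7)/3 ≈ -0.5486, 1/3 + sqrt(7)/3 ≈ 1.2153

f''(x) = 6*x - 2
Second-derivative test at each critical point:
  f''(-0.5486) = -5.2915 < 0 → local maximum
  f''(1.2153) = 5.2915 > 0 → local minimum

Critical points: x = 1/3 - sqrt(7)/3 ≈ -0.5486 (local maximum); x = 1/3 + sqrt(7)/3 ≈ 1.2153 (local minimum)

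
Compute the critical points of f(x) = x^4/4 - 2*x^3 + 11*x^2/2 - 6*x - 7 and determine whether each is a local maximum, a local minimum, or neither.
f'(x) = x^3 - 6*x^2 + 11*x - 6

Solve f'(x) = 0:
  Factor: x^3 - 6*x^2 + 11*x - 6 = (x - 3)*(x - 2)*(x - 1) = 0.
  ⇒ x = 1, 2, 3

f''(x) = 3*x^2 - 12*x + 11
Second-derivative test at each critical point:
  f''(1) = 2 > 0 → local minimum
  f''(2) = -1 < 0 → local maximum
  f''(3) = 2 > 0 → local minimum

Critical points: x = 1 (local minimum); x = 2 (local maximum); x = 3 (local minimum)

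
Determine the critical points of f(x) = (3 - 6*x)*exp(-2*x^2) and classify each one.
f'(x) = 6*(2*x*(2*x - 1) - 1)*exp(-2*x^2)

Solve f'(x) = 0:
  f'(x) = (24*x^2 - 12*x - 6)·exp(-2*x^2) and exp(-2*x^2) > 0 for every x, so f'(x) = 0 ⇔ 24*x^2 - 12*x - 6 = 0.
  Factor: 24*x^2 - 12*x - 6 = 6*(4*x^2 - 2*x - 1); 4*x^2 - 2*x - 1 = 0 has no rational roots; quadratic formula: x = (2 ± √20)/8.
  ⇒ x = 1/4 - sqrt(5)/4 ≈ -0.3090, 1/4 + sqrt(5)/4 ≈ 0.8090

f''(x) = 12*(4*x^2*(1 - 2*x) + 6*x - 1)*exp(-2*x^2)
Second-derivative test at each critical point:
  f''(-0.3090) = -22.1678 < 0 → local maximum
  f''(0.8090) = 7.2472 > 0 → local minimum

Critical points: x = 1/4 - sqrt(5)/4 ≈ -0.3090 (local maximum); x = 1/4 + sqrt(5)/4 ≈ 0.8090 (local minimum)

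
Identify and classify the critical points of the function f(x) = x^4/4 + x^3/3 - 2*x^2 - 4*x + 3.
f'(x) = x^3 + x^2 - 4*x - 4

Solve f'(x) = 0:
  Factor: x^3 + x^2 - 4*x - 4 = (x - 2)*(x + 1)*(x + 2) = 0.
  ⇒ x = -2, -1, 2

f''(x) = 3*x^2 + 2*x - 4
Second-derivative test at each critical point:
  f''(-2) = 4 > 0 → local minimum
  f''(-1) = -3 < 0 → local maximum
  f''(2) = 12 > 0 → local minimum

Critical points: x = -2 (local minimum); x = -1 (local maximum); x = 2 (local minimum)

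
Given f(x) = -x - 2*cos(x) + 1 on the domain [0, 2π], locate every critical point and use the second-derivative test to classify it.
f'(x) = 2*sin(x) - 1

Solve f'(x) = 0 on [0, 2π]:
  f'(x) = 0 ⇔ sin(x) = 1/2, i.e. x = arcsin(1/2) + 2nπ or x = π − arcsin(1/2) + 2nπ; keep the solutions lying in [0, 2π].
  ⇒ x = pi/6 ≈ 0.5236, 5*pi/6 ≈ 2.6180

f''(x) = 2*cos(x)
Second-derivative test at each critical point:
  f''(0.5236) = 1.7321 > 0 → local minimum
  f''(2.6180) = -1.7321 < 0 → local maximum

Critical points: x = pi/6 ≈ 0.5236 (local minimum); x = 5*pi/6 ≈ 2.6180 (local maximum)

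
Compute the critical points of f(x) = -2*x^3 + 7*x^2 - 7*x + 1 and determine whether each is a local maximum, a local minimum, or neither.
f'(x) = -6*x^2 + 14*x - 7

Solve f'(x) = 0:
  6*x^2 - 14*x + 7 = 0 has no rational roots; quadratic formula: x = (14 ± √28)/12.
  ⇒ x = 7/6 - sqrt(7)/6 ≈ 0.7257, sqrt(7)/6 + 7/6 ≈ 1.6076

f''(x) = 14 - 12*x
Second-derivative test at each critical point:
  f''(0.7257) = 5.2915 > 0 → local minimum
  f''(1.6076) = -5.2915 < 0 → local maximum

Critical points: x = 7/6 - sqrt(7)/6 ≈ 0.7257 (local minimum); x = sqrt(7)/6 + 7/6 ≈ 1.6076 (local maximum)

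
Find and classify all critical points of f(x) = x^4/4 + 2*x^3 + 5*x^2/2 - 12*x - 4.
f'(x) = x^3 + 6*x^2 + 5*x - 12

Solve f'(x) = 0:
  Factor: x^3 + 6*x^2 + 5*x - 12 = (x - 1)*(x + 3)*(x + 4) = 0.
  ⇒ x = -4, -3, 1

f''(x) = 3*x^2 + 12*x + 5
Second-derivative test at each critical point:
  f''(-4) = 5 > 0 → local minimum
  f''(-3) = -4 < 0 → local maximum
  f''(1) = 20 > 0 → local minimum

Critical points: x = -4 (local minimum); x = -3 (local maximum); x = 1 (local minimum)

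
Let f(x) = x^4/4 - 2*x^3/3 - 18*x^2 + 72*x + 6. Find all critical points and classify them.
f'(x) = x^3 - 2*x^2 - 36*x + 72

Solve f'(x) = 0:
  Factor: x^3 - 2*x^2 - 36*x + 72 = (x - 6)*(x - 2)*(x + 6) = 0.
  ⇒ x = -6, 2, 6

f''(x) = 3*x^2 - 4*x - 36
Second-derivative test at each critical point:
  f''(-6) = 96 > 0 → local minimum
  f''(2) = -32 < 0 → local maximum
  f''(6) = 48 > 0 → local minimum

Critical points: x = -6 (local minimum); x = 2 (local maximum); x = 6 (local minimum)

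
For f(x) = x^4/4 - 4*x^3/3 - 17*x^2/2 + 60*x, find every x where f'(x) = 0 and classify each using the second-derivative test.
f'(x) = x^3 - 4*x^2 - 17*x + 60

Solve f'(x) = 0:
  Factor: x^3 - 4*x^2 - 17*x + 60 = (x - 5)*(x - 3)*(x + 4) = 0.
  ⇒ x = -4, 3, 5

f''(x) = 3*x^2 - 8*x - 17
Second-derivative test at each critical point:
  f''(-4) = 63 > 0 → local minimum
  f''(3) = -14 < 0 → local maximum
  f''(5) = 18 > 0 → local minimum

Critical points: x = -4 (local minimum); x = 3 (local maximum); x = 5 (local minimum)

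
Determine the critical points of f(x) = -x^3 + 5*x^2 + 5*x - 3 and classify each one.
f'(x) = -3*x^2 + 10*x + 5

Solve f'(x) = 0:
  3*x^2 - 10*x - 5 = 0 has no rational roots; quadratic formula: x = (10 ± √160)/6.
  ⇒ x = 5/3 - 2*sqrt(10)/3 ≈ -0.4415, 5/3 + 2*sqrt(10)/3 ≈ 3.7749

f''(x) = 10 - 6*x
Second-derivative test at each critical point:
  f''(-0.4415) = 12.6491 > 0 → local minimum
  f''(3.7749) = -12.6491 < 0 → local maximum

Critical points: x = 5/3 - 2*sqrt(10)/3 ≈ -0.4415 (local minimum); x = 5/3 + 2*sqrt(10)/3 ≈ 3.7749 (local maximum)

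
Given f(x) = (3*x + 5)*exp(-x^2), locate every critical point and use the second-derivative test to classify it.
f'(x) = (-2*x*(3*x + 5) + 3)*exp(-x^2)

Solve f'(x) = 0:
  f'(x) = (-6*x^2 - 10*x + 3)·exp(-x^2) and exp(-x^2) > 0 for every x, so f'(x) = 0 ⇔ -6*x^2 - 10*x + 3 = 0.
  6*x^2 + 10*x - 3 = 0 has no rational roots; quadratic formula: x = (-10 ± √172)/12.
  ⇒ x = -sqrt(43)/6 - 5/6 ≈ -1.9262, -5/6 + sqrt(43)/6 ≈ 0.2596

f''(x) = 2*(2*x^2*(3*x + 5) - 9*x - 5)*exp(-x^2)
Second-derivative test at each critical point:
  f''(-1.9262) = 0.3209 > 0 → local minimum
  f''(0.2596) = -12.2603 < 0 → local maximum

Critical points: x = -sqrt(43)/6 - 5/6 ≈ -1.9262 (local minimum); x = -5/6 + sqrt(43)/6 ≈ 0.2596 (local maximum)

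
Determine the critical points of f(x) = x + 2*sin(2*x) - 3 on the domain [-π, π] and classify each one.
f'(x) = 4*cos(2*x) + 1

Solve f'(x) = 0 on [-π, π]:
  f'(x) = 0 ⇔ cos(2*x) = -1/4, i.e. 2*x = ±arccos(-1/4) + 2nπ; keep the solutions lying in [-π, π].
  ⇒ x = -pi + acos(-1/4)/2 ≈ -2.2299, -acos(-1/4)/2 ≈ -0.9117, acos(-1/4)/2 ≈ 0.9117, pi - acos(-1/4)/2 ≈ 2.2299

f''(x) = -8*sin(2*x)
Second-derivative test at each critical point:
  f''(-2.2299) = -7.7460 < 0 → local maximum
  f''(-0.9117) = 7.7460 > 0 → local minimum
  f''(0.9117) = -7.7460 < 0 → local maximum
  f''(2.2299) = 7.7460 > 0 → local minimum

Critical points: x = -pi + acos(-1/4)/2 ≈ -2.2299 (local maximum); x = -acos(-1/4)/2 ≈ -0.9117 (local minimum); x = acos(-1/4)/2 ≈ 0.9117 (local maximum); x = pi - acos(-1/4)/2 ≈ 2.2299 (local minimum)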